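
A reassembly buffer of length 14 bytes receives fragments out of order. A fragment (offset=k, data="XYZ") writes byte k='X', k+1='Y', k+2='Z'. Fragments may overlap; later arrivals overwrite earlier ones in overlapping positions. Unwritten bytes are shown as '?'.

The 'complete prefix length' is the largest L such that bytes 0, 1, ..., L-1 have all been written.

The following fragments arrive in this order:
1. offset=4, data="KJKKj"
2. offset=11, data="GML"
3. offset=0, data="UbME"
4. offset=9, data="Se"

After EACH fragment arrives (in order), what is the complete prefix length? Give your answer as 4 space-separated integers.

Answer: 0 0 9 14

Derivation:
Fragment 1: offset=4 data="KJKKj" -> buffer=????KJKKj????? -> prefix_len=0
Fragment 2: offset=11 data="GML" -> buffer=????KJKKj??GML -> prefix_len=0
Fragment 3: offset=0 data="UbME" -> buffer=UbMEKJKKj??GML -> prefix_len=9
Fragment 4: offset=9 data="Se" -> buffer=UbMEKJKKjSeGML -> prefix_len=14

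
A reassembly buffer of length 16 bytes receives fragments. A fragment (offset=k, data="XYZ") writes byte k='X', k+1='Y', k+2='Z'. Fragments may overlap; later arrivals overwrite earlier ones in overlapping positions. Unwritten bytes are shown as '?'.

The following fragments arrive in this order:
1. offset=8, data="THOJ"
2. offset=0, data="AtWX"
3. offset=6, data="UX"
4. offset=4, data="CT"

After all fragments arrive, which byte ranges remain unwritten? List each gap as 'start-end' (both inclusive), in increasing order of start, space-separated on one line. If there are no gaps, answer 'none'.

Fragment 1: offset=8 len=4
Fragment 2: offset=0 len=4
Fragment 3: offset=6 len=2
Fragment 4: offset=4 len=2
Gaps: 12-15

Answer: 12-15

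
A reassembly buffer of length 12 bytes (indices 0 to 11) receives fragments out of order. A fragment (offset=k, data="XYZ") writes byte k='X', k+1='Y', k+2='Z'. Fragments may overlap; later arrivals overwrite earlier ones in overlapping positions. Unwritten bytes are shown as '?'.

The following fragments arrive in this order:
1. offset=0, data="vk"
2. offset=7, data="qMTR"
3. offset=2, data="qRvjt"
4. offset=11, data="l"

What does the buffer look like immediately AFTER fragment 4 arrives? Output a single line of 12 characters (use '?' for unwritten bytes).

Fragment 1: offset=0 data="vk" -> buffer=vk??????????
Fragment 2: offset=7 data="qMTR" -> buffer=vk?????qMTR?
Fragment 3: offset=2 data="qRvjt" -> buffer=vkqRvjtqMTR?
Fragment 4: offset=11 data="l" -> buffer=vkqRvjtqMTRl

Answer: vkqRvjtqMTRl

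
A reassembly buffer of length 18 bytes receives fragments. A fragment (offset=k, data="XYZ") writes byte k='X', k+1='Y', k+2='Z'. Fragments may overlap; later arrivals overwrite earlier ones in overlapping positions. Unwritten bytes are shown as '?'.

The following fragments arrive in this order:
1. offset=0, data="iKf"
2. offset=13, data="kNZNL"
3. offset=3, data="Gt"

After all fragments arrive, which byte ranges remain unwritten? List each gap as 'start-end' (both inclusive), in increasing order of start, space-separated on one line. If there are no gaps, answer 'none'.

Fragment 1: offset=0 len=3
Fragment 2: offset=13 len=5
Fragment 3: offset=3 len=2
Gaps: 5-12

Answer: 5-12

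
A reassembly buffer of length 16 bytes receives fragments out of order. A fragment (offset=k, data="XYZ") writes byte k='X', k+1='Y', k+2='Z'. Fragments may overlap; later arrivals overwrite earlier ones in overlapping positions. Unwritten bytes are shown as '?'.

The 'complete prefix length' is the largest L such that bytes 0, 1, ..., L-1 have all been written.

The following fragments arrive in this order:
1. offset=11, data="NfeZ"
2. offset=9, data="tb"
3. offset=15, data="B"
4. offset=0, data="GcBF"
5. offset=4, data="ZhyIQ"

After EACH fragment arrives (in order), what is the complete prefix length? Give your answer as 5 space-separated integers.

Answer: 0 0 0 4 16

Derivation:
Fragment 1: offset=11 data="NfeZ" -> buffer=???????????NfeZ? -> prefix_len=0
Fragment 2: offset=9 data="tb" -> buffer=?????????tbNfeZ? -> prefix_len=0
Fragment 3: offset=15 data="B" -> buffer=?????????tbNfeZB -> prefix_len=0
Fragment 4: offset=0 data="GcBF" -> buffer=GcBF?????tbNfeZB -> prefix_len=4
Fragment 5: offset=4 data="ZhyIQ" -> buffer=GcBFZhyIQtbNfeZB -> prefix_len=16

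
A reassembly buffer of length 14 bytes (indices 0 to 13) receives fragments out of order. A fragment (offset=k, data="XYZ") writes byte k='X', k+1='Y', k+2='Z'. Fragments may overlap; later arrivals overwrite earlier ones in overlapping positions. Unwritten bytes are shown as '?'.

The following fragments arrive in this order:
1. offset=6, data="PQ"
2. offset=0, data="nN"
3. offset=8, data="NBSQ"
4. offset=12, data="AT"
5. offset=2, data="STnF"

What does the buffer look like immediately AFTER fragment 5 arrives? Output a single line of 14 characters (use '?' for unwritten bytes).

Answer: nNSTnFPQNBSQAT

Derivation:
Fragment 1: offset=6 data="PQ" -> buffer=??????PQ??????
Fragment 2: offset=0 data="nN" -> buffer=nN????PQ??????
Fragment 3: offset=8 data="NBSQ" -> buffer=nN????PQNBSQ??
Fragment 4: offset=12 data="AT" -> buffer=nN????PQNBSQAT
Fragment 5: offset=2 data="STnF" -> buffer=nNSTnFPQNBSQAT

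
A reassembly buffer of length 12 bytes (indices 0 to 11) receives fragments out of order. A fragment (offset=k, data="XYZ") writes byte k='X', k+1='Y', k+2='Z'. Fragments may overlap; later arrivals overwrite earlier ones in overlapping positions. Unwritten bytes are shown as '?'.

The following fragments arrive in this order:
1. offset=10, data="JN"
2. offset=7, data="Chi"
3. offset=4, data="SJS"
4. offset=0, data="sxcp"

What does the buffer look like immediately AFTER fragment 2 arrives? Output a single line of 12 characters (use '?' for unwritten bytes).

Fragment 1: offset=10 data="JN" -> buffer=??????????JN
Fragment 2: offset=7 data="Chi" -> buffer=???????ChiJN

Answer: ???????ChiJN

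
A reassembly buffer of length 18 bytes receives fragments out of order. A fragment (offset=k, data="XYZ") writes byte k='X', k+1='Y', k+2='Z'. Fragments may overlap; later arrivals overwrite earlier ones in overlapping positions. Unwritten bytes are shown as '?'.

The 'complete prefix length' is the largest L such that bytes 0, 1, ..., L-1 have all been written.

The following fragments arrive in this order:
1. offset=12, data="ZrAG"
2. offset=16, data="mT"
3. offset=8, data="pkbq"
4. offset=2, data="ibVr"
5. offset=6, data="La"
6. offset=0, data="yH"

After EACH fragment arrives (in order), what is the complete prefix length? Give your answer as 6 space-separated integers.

Fragment 1: offset=12 data="ZrAG" -> buffer=????????????ZrAG?? -> prefix_len=0
Fragment 2: offset=16 data="mT" -> buffer=????????????ZrAGmT -> prefix_len=0
Fragment 3: offset=8 data="pkbq" -> buffer=????????pkbqZrAGmT -> prefix_len=0
Fragment 4: offset=2 data="ibVr" -> buffer=??ibVr??pkbqZrAGmT -> prefix_len=0
Fragment 5: offset=6 data="La" -> buffer=??ibVrLapkbqZrAGmT -> prefix_len=0
Fragment 6: offset=0 data="yH" -> buffer=yHibVrLapkbqZrAGmT -> prefix_len=18

Answer: 0 0 0 0 0 18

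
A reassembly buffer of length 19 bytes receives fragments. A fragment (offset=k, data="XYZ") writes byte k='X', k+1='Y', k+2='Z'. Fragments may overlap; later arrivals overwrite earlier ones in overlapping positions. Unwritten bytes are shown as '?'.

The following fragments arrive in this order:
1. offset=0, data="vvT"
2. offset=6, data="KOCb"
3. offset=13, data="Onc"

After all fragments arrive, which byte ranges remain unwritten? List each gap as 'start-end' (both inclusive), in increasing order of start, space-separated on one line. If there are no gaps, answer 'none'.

Answer: 3-5 10-12 16-18

Derivation:
Fragment 1: offset=0 len=3
Fragment 2: offset=6 len=4
Fragment 3: offset=13 len=3
Gaps: 3-5 10-12 16-18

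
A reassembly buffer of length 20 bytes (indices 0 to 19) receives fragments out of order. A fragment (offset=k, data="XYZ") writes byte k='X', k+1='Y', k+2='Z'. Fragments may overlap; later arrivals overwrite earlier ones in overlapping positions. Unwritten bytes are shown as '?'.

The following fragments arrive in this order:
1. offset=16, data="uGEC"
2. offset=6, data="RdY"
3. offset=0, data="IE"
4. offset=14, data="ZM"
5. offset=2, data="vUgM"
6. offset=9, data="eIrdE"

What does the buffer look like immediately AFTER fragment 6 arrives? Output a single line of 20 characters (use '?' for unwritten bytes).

Fragment 1: offset=16 data="uGEC" -> buffer=????????????????uGEC
Fragment 2: offset=6 data="RdY" -> buffer=??????RdY???????uGEC
Fragment 3: offset=0 data="IE" -> buffer=IE????RdY???????uGEC
Fragment 4: offset=14 data="ZM" -> buffer=IE????RdY?????ZMuGEC
Fragment 5: offset=2 data="vUgM" -> buffer=IEvUgMRdY?????ZMuGEC
Fragment 6: offset=9 data="eIrdE" -> buffer=IEvUgMRdYeIrdEZMuGEC

Answer: IEvUgMRdYeIrdEZMuGEC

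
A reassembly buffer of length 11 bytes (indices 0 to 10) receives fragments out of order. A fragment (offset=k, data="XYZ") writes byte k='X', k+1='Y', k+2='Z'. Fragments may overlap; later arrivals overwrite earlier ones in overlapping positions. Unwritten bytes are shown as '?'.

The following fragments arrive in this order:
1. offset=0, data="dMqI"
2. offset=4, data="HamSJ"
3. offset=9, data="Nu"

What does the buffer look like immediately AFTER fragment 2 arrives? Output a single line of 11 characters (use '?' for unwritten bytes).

Answer: dMqIHamSJ??

Derivation:
Fragment 1: offset=0 data="dMqI" -> buffer=dMqI???????
Fragment 2: offset=4 data="HamSJ" -> buffer=dMqIHamSJ??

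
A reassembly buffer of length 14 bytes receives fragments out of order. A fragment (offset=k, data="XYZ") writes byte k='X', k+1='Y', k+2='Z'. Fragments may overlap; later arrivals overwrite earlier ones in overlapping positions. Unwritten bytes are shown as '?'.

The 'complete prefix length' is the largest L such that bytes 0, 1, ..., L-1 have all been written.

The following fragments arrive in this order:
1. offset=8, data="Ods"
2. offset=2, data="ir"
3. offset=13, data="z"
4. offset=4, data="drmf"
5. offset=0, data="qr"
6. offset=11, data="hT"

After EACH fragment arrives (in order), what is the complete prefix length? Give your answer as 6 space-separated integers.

Answer: 0 0 0 0 11 14

Derivation:
Fragment 1: offset=8 data="Ods" -> buffer=????????Ods??? -> prefix_len=0
Fragment 2: offset=2 data="ir" -> buffer=??ir????Ods??? -> prefix_len=0
Fragment 3: offset=13 data="z" -> buffer=??ir????Ods??z -> prefix_len=0
Fragment 4: offset=4 data="drmf" -> buffer=??irdrmfOds??z -> prefix_len=0
Fragment 5: offset=0 data="qr" -> buffer=qrirdrmfOds??z -> prefix_len=11
Fragment 6: offset=11 data="hT" -> buffer=qrirdrmfOdshTz -> prefix_len=14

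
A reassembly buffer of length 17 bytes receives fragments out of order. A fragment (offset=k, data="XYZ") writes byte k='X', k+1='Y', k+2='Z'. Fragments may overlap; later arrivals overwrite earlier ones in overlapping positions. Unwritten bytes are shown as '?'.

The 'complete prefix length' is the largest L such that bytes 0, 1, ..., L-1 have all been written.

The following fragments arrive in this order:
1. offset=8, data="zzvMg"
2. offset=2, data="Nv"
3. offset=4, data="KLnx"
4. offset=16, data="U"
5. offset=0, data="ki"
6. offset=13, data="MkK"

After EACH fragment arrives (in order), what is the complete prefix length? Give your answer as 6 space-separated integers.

Fragment 1: offset=8 data="zzvMg" -> buffer=????????zzvMg???? -> prefix_len=0
Fragment 2: offset=2 data="Nv" -> buffer=??Nv????zzvMg???? -> prefix_len=0
Fragment 3: offset=4 data="KLnx" -> buffer=??NvKLnxzzvMg???? -> prefix_len=0
Fragment 4: offset=16 data="U" -> buffer=??NvKLnxzzvMg???U -> prefix_len=0
Fragment 5: offset=0 data="ki" -> buffer=kiNvKLnxzzvMg???U -> prefix_len=13
Fragment 6: offset=13 data="MkK" -> buffer=kiNvKLnxzzvMgMkKU -> prefix_len=17

Answer: 0 0 0 0 13 17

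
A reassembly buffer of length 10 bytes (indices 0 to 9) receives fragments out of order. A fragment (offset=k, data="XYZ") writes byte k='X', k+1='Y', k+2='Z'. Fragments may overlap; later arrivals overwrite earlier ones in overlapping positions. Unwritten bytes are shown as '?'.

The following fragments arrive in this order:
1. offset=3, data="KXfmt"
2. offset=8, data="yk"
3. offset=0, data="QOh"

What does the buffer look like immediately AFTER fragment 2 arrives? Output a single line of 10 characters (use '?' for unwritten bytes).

Answer: ???KXfmtyk

Derivation:
Fragment 1: offset=3 data="KXfmt" -> buffer=???KXfmt??
Fragment 2: offset=8 data="yk" -> buffer=???KXfmtyk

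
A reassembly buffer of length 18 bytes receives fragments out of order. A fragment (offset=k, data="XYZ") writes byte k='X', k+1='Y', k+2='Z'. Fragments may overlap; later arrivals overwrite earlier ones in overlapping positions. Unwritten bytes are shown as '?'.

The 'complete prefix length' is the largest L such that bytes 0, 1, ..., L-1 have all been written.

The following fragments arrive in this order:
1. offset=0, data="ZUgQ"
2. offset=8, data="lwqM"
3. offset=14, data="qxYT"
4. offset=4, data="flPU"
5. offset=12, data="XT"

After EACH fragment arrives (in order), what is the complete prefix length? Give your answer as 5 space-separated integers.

Answer: 4 4 4 12 18

Derivation:
Fragment 1: offset=0 data="ZUgQ" -> buffer=ZUgQ?????????????? -> prefix_len=4
Fragment 2: offset=8 data="lwqM" -> buffer=ZUgQ????lwqM?????? -> prefix_len=4
Fragment 3: offset=14 data="qxYT" -> buffer=ZUgQ????lwqM??qxYT -> prefix_len=4
Fragment 4: offset=4 data="flPU" -> buffer=ZUgQflPUlwqM??qxYT -> prefix_len=12
Fragment 5: offset=12 data="XT" -> buffer=ZUgQflPUlwqMXTqxYT -> prefix_len=18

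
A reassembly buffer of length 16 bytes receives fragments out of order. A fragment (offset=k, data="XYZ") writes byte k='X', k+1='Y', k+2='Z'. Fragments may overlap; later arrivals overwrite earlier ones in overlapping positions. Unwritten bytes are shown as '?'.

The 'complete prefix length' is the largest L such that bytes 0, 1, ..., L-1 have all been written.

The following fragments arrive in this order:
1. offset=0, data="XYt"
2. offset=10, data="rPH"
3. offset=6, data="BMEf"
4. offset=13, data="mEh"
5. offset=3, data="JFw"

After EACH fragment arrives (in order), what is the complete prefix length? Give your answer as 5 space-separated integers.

Fragment 1: offset=0 data="XYt" -> buffer=XYt????????????? -> prefix_len=3
Fragment 2: offset=10 data="rPH" -> buffer=XYt???????rPH??? -> prefix_len=3
Fragment 3: offset=6 data="BMEf" -> buffer=XYt???BMEfrPH??? -> prefix_len=3
Fragment 4: offset=13 data="mEh" -> buffer=XYt???BMEfrPHmEh -> prefix_len=3
Fragment 5: offset=3 data="JFw" -> buffer=XYtJFwBMEfrPHmEh -> prefix_len=16

Answer: 3 3 3 3 16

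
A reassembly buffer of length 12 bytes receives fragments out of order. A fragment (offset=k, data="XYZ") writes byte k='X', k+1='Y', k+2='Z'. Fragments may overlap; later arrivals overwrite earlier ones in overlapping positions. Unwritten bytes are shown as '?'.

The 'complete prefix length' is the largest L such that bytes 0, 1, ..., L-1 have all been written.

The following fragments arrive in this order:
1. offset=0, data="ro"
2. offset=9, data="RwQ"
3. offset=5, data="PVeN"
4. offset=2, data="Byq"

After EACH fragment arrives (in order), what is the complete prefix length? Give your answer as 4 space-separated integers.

Answer: 2 2 2 12

Derivation:
Fragment 1: offset=0 data="ro" -> buffer=ro?????????? -> prefix_len=2
Fragment 2: offset=9 data="RwQ" -> buffer=ro???????RwQ -> prefix_len=2
Fragment 3: offset=5 data="PVeN" -> buffer=ro???PVeNRwQ -> prefix_len=2
Fragment 4: offset=2 data="Byq" -> buffer=roByqPVeNRwQ -> prefix_len=12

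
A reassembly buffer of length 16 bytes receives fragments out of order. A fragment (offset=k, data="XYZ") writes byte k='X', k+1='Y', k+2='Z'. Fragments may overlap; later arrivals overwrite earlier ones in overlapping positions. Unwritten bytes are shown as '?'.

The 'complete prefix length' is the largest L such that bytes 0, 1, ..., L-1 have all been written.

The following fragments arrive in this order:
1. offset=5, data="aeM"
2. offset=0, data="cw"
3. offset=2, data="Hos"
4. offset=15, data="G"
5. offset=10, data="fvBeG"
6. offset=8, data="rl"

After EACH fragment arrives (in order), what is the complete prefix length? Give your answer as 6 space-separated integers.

Answer: 0 2 8 8 8 16

Derivation:
Fragment 1: offset=5 data="aeM" -> buffer=?????aeM???????? -> prefix_len=0
Fragment 2: offset=0 data="cw" -> buffer=cw???aeM???????? -> prefix_len=2
Fragment 3: offset=2 data="Hos" -> buffer=cwHosaeM???????? -> prefix_len=8
Fragment 4: offset=15 data="G" -> buffer=cwHosaeM???????G -> prefix_len=8
Fragment 5: offset=10 data="fvBeG" -> buffer=cwHosaeM??fvBeGG -> prefix_len=8
Fragment 6: offset=8 data="rl" -> buffer=cwHosaeMrlfvBeGG -> prefix_len=16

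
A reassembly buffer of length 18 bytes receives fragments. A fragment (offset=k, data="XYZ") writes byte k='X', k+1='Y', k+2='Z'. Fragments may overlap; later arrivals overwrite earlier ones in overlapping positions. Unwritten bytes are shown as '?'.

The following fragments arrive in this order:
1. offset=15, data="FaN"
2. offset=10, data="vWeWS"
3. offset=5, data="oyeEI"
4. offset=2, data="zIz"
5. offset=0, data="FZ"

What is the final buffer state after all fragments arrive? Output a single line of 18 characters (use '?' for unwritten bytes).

Answer: FZzIzoyeEIvWeWSFaN

Derivation:
Fragment 1: offset=15 data="FaN" -> buffer=???????????????FaN
Fragment 2: offset=10 data="vWeWS" -> buffer=??????????vWeWSFaN
Fragment 3: offset=5 data="oyeEI" -> buffer=?????oyeEIvWeWSFaN
Fragment 4: offset=2 data="zIz" -> buffer=??zIzoyeEIvWeWSFaN
Fragment 5: offset=0 data="FZ" -> buffer=FZzIzoyeEIvWeWSFaN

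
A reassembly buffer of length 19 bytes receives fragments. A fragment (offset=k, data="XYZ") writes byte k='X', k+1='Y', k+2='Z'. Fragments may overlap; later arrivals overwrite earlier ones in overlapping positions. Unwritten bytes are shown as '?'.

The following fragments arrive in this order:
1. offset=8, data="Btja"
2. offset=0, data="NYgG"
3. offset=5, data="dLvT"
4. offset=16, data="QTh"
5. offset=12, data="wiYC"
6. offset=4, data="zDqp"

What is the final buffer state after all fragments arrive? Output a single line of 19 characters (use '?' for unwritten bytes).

Fragment 1: offset=8 data="Btja" -> buffer=????????Btja???????
Fragment 2: offset=0 data="NYgG" -> buffer=NYgG????Btja???????
Fragment 3: offset=5 data="dLvT" -> buffer=NYgG?dLvTtja???????
Fragment 4: offset=16 data="QTh" -> buffer=NYgG?dLvTtja????QTh
Fragment 5: offset=12 data="wiYC" -> buffer=NYgG?dLvTtjawiYCQTh
Fragment 6: offset=4 data="zDqp" -> buffer=NYgGzDqpTtjawiYCQTh

Answer: NYgGzDqpTtjawiYCQTh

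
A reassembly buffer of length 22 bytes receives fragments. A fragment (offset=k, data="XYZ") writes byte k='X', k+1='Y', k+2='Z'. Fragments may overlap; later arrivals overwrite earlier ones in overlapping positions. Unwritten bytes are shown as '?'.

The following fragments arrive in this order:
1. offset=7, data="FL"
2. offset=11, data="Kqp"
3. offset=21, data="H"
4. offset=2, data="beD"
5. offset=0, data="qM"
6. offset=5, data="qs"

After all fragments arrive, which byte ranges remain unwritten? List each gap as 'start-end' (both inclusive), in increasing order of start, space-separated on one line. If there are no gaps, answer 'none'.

Fragment 1: offset=7 len=2
Fragment 2: offset=11 len=3
Fragment 3: offset=21 len=1
Fragment 4: offset=2 len=3
Fragment 5: offset=0 len=2
Fragment 6: offset=5 len=2
Gaps: 9-10 14-20

Answer: 9-10 14-20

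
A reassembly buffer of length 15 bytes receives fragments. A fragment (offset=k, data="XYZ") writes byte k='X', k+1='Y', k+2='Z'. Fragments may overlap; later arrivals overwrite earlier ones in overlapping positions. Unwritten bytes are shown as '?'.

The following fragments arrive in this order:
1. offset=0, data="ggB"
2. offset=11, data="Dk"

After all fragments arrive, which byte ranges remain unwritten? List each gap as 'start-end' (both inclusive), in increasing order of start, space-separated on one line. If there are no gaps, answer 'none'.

Answer: 3-10 13-14

Derivation:
Fragment 1: offset=0 len=3
Fragment 2: offset=11 len=2
Gaps: 3-10 13-14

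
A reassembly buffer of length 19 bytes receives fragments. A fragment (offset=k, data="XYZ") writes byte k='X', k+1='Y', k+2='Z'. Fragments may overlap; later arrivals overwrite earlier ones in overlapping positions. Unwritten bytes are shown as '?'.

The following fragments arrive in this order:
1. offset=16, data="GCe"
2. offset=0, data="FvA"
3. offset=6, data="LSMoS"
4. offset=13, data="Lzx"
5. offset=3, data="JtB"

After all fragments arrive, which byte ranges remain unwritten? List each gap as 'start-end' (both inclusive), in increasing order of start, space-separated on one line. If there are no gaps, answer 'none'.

Fragment 1: offset=16 len=3
Fragment 2: offset=0 len=3
Fragment 3: offset=6 len=5
Fragment 4: offset=13 len=3
Fragment 5: offset=3 len=3
Gaps: 11-12

Answer: 11-12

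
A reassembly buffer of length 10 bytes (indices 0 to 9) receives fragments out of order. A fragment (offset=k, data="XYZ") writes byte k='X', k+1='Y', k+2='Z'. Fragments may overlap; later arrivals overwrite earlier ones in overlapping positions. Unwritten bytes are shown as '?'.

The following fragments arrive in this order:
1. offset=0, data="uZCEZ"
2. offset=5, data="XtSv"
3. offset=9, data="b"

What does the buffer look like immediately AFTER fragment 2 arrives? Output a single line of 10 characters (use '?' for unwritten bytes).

Answer: uZCEZXtSv?

Derivation:
Fragment 1: offset=0 data="uZCEZ" -> buffer=uZCEZ?????
Fragment 2: offset=5 data="XtSv" -> buffer=uZCEZXtSv?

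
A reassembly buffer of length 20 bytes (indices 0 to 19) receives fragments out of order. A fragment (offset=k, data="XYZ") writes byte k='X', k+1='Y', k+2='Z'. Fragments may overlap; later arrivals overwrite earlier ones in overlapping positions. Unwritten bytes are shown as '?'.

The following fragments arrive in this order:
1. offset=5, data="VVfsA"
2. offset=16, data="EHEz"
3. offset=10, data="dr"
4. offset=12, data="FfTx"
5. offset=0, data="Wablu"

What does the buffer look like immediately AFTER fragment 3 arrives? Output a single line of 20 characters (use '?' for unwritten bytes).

Fragment 1: offset=5 data="VVfsA" -> buffer=?????VVfsA??????????
Fragment 2: offset=16 data="EHEz" -> buffer=?????VVfsA??????EHEz
Fragment 3: offset=10 data="dr" -> buffer=?????VVfsAdr????EHEz

Answer: ?????VVfsAdr????EHEz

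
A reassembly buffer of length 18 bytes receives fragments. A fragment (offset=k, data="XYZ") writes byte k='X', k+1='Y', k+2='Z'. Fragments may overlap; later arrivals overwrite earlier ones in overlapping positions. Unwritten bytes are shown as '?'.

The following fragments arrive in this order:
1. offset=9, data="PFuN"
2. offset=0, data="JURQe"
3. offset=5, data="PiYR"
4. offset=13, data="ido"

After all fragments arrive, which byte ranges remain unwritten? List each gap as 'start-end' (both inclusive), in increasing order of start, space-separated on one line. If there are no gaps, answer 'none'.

Answer: 16-17

Derivation:
Fragment 1: offset=9 len=4
Fragment 2: offset=0 len=5
Fragment 3: offset=5 len=4
Fragment 4: offset=13 len=3
Gaps: 16-17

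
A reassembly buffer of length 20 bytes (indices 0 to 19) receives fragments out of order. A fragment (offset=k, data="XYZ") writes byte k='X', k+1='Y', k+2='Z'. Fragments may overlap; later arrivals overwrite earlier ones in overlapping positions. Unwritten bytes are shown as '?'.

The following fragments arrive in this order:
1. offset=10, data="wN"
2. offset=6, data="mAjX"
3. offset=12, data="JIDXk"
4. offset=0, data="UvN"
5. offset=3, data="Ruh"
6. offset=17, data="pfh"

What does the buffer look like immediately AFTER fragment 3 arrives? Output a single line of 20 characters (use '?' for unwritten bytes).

Fragment 1: offset=10 data="wN" -> buffer=??????????wN????????
Fragment 2: offset=6 data="mAjX" -> buffer=??????mAjXwN????????
Fragment 3: offset=12 data="JIDXk" -> buffer=??????mAjXwNJIDXk???

Answer: ??????mAjXwNJIDXk???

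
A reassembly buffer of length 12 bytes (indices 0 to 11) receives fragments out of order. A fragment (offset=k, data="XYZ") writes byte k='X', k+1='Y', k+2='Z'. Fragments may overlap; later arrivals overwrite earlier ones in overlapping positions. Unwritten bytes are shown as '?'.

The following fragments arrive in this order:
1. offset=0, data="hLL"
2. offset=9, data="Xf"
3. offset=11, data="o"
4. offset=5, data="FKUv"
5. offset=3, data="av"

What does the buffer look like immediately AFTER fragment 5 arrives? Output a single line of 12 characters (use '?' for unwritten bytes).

Fragment 1: offset=0 data="hLL" -> buffer=hLL?????????
Fragment 2: offset=9 data="Xf" -> buffer=hLL??????Xf?
Fragment 3: offset=11 data="o" -> buffer=hLL??????Xfo
Fragment 4: offset=5 data="FKUv" -> buffer=hLL??FKUvXfo
Fragment 5: offset=3 data="av" -> buffer=hLLavFKUvXfo

Answer: hLLavFKUvXfo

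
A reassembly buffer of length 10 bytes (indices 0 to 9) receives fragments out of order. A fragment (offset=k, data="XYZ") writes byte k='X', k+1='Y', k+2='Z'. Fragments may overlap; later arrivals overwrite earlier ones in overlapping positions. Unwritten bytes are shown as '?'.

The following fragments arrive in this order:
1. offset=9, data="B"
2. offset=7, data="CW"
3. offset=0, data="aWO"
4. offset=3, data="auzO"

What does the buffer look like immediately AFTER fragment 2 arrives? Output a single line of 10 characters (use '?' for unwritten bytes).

Answer: ???????CWB

Derivation:
Fragment 1: offset=9 data="B" -> buffer=?????????B
Fragment 2: offset=7 data="CW" -> buffer=???????CWB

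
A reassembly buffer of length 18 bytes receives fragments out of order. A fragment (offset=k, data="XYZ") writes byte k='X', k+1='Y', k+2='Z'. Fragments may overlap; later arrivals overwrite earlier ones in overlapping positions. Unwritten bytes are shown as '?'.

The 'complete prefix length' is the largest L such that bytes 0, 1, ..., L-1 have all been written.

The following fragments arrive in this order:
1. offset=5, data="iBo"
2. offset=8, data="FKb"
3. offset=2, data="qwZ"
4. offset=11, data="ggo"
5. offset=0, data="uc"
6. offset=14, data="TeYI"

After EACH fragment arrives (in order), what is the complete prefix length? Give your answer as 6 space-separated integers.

Answer: 0 0 0 0 14 18

Derivation:
Fragment 1: offset=5 data="iBo" -> buffer=?????iBo?????????? -> prefix_len=0
Fragment 2: offset=8 data="FKb" -> buffer=?????iBoFKb??????? -> prefix_len=0
Fragment 3: offset=2 data="qwZ" -> buffer=??qwZiBoFKb??????? -> prefix_len=0
Fragment 4: offset=11 data="ggo" -> buffer=??qwZiBoFKbggo???? -> prefix_len=0
Fragment 5: offset=0 data="uc" -> buffer=ucqwZiBoFKbggo???? -> prefix_len=14
Fragment 6: offset=14 data="TeYI" -> buffer=ucqwZiBoFKbggoTeYI -> prefix_len=18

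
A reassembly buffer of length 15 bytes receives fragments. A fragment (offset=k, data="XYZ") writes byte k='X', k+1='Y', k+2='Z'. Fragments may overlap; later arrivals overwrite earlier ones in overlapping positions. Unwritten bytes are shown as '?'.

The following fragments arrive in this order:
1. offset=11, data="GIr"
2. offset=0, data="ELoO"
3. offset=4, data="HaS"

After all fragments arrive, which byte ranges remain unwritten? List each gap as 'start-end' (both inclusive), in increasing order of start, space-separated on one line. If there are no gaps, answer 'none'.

Fragment 1: offset=11 len=3
Fragment 2: offset=0 len=4
Fragment 3: offset=4 len=3
Gaps: 7-10 14-14

Answer: 7-10 14-14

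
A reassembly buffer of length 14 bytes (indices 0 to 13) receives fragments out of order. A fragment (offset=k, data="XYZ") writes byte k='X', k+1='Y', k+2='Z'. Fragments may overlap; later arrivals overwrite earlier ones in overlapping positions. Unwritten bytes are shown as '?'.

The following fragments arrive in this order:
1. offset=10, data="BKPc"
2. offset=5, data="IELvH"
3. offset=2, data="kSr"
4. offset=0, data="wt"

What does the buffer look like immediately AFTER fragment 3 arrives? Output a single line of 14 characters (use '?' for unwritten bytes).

Answer: ??kSrIELvHBKPc

Derivation:
Fragment 1: offset=10 data="BKPc" -> buffer=??????????BKPc
Fragment 2: offset=5 data="IELvH" -> buffer=?????IELvHBKPc
Fragment 3: offset=2 data="kSr" -> buffer=??kSrIELvHBKPc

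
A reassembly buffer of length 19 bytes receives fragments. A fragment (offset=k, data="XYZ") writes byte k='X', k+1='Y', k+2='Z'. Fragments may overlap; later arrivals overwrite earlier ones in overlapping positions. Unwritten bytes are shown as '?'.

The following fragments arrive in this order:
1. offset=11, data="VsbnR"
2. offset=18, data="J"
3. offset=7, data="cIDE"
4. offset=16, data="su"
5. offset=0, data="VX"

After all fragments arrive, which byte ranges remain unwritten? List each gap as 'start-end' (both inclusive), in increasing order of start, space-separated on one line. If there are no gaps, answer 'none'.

Answer: 2-6

Derivation:
Fragment 1: offset=11 len=5
Fragment 2: offset=18 len=1
Fragment 3: offset=7 len=4
Fragment 4: offset=16 len=2
Fragment 5: offset=0 len=2
Gaps: 2-6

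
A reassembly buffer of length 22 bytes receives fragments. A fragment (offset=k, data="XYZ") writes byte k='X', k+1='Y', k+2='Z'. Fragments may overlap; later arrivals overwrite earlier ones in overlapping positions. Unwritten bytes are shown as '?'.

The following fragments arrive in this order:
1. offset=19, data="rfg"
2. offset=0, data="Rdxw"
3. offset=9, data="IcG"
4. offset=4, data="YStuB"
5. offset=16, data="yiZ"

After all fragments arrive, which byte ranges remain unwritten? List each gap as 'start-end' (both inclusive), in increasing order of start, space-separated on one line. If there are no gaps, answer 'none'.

Fragment 1: offset=19 len=3
Fragment 2: offset=0 len=4
Fragment 3: offset=9 len=3
Fragment 4: offset=4 len=5
Fragment 5: offset=16 len=3
Gaps: 12-15

Answer: 12-15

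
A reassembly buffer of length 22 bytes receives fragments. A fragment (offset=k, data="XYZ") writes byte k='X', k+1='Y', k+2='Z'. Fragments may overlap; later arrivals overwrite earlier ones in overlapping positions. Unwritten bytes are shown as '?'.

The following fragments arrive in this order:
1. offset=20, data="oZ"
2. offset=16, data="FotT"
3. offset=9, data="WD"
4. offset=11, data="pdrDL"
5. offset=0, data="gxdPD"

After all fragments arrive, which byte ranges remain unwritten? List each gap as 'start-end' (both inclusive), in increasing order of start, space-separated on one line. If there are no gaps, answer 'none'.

Fragment 1: offset=20 len=2
Fragment 2: offset=16 len=4
Fragment 3: offset=9 len=2
Fragment 4: offset=11 len=5
Fragment 5: offset=0 len=5
Gaps: 5-8

Answer: 5-8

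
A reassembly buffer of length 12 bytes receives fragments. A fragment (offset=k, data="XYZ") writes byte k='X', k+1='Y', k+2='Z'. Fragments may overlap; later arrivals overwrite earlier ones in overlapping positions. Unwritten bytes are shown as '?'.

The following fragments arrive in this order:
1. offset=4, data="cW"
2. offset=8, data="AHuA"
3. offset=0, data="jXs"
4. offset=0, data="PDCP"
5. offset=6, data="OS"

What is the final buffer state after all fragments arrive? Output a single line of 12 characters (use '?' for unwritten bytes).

Fragment 1: offset=4 data="cW" -> buffer=????cW??????
Fragment 2: offset=8 data="AHuA" -> buffer=????cW??AHuA
Fragment 3: offset=0 data="jXs" -> buffer=jXs?cW??AHuA
Fragment 4: offset=0 data="PDCP" -> buffer=PDCPcW??AHuA
Fragment 5: offset=6 data="OS" -> buffer=PDCPcWOSAHuA

Answer: PDCPcWOSAHuA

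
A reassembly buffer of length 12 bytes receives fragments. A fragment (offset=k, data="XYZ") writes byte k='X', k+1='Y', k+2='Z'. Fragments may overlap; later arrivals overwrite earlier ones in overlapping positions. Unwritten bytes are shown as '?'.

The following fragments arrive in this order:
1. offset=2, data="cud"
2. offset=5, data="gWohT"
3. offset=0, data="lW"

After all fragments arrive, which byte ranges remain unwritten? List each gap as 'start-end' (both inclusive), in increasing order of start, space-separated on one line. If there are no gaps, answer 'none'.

Answer: 10-11

Derivation:
Fragment 1: offset=2 len=3
Fragment 2: offset=5 len=5
Fragment 3: offset=0 len=2
Gaps: 10-11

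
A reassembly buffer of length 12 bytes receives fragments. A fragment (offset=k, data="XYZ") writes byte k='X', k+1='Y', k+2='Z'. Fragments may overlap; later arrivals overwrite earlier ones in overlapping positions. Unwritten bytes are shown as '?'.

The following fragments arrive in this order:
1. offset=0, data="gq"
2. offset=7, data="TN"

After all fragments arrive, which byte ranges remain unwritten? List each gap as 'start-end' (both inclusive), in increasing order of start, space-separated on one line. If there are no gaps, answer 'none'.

Fragment 1: offset=0 len=2
Fragment 2: offset=7 len=2
Gaps: 2-6 9-11

Answer: 2-6 9-11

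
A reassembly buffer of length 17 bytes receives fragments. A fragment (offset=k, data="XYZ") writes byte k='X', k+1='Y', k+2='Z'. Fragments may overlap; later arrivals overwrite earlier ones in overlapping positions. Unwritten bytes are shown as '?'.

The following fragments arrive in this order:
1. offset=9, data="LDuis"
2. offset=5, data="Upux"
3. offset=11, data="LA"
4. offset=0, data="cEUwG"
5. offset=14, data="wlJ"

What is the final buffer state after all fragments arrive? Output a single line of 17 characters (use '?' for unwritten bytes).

Answer: cEUwGUpuxLDLAswlJ

Derivation:
Fragment 1: offset=9 data="LDuis" -> buffer=?????????LDuis???
Fragment 2: offset=5 data="Upux" -> buffer=?????UpuxLDuis???
Fragment 3: offset=11 data="LA" -> buffer=?????UpuxLDLAs???
Fragment 4: offset=0 data="cEUwG" -> buffer=cEUwGUpuxLDLAs???
Fragment 5: offset=14 data="wlJ" -> buffer=cEUwGUpuxLDLAswlJ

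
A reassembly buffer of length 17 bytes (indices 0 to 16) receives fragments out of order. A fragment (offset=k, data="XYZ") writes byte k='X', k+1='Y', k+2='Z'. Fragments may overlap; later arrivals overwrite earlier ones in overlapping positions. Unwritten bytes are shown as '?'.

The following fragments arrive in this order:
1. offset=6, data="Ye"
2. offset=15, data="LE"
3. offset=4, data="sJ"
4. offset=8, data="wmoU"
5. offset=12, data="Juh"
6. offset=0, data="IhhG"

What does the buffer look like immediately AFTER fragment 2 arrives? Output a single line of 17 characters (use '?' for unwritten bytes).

Fragment 1: offset=6 data="Ye" -> buffer=??????Ye?????????
Fragment 2: offset=15 data="LE" -> buffer=??????Ye???????LE

Answer: ??????Ye???????LE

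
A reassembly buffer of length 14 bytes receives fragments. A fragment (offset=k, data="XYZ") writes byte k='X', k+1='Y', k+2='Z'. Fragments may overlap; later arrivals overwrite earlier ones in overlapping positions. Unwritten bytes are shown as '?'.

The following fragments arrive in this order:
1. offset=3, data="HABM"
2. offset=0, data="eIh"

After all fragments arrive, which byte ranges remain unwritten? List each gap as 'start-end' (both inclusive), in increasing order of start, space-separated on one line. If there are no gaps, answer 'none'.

Answer: 7-13

Derivation:
Fragment 1: offset=3 len=4
Fragment 2: offset=0 len=3
Gaps: 7-13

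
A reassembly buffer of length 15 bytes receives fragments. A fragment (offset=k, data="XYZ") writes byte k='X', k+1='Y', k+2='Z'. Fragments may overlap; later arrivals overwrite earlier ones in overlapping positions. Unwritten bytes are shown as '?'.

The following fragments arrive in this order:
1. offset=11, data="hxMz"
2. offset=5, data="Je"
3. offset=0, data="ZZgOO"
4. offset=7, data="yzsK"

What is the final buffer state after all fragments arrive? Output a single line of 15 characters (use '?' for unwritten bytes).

Answer: ZZgOOJeyzsKhxMz

Derivation:
Fragment 1: offset=11 data="hxMz" -> buffer=???????????hxMz
Fragment 2: offset=5 data="Je" -> buffer=?????Je????hxMz
Fragment 3: offset=0 data="ZZgOO" -> buffer=ZZgOOJe????hxMz
Fragment 4: offset=7 data="yzsK" -> buffer=ZZgOOJeyzsKhxMz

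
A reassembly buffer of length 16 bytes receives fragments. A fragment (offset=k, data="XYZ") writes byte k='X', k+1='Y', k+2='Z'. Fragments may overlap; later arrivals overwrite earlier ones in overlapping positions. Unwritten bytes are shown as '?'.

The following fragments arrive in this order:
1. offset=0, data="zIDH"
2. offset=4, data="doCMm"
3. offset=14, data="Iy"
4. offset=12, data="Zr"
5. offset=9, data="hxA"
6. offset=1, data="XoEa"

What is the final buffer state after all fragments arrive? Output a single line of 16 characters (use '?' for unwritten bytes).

Fragment 1: offset=0 data="zIDH" -> buffer=zIDH????????????
Fragment 2: offset=4 data="doCMm" -> buffer=zIDHdoCMm???????
Fragment 3: offset=14 data="Iy" -> buffer=zIDHdoCMm?????Iy
Fragment 4: offset=12 data="Zr" -> buffer=zIDHdoCMm???ZrIy
Fragment 5: offset=9 data="hxA" -> buffer=zIDHdoCMmhxAZrIy
Fragment 6: offset=1 data="XoEa" -> buffer=zXoEaoCMmhxAZrIy

Answer: zXoEaoCMmhxAZrIy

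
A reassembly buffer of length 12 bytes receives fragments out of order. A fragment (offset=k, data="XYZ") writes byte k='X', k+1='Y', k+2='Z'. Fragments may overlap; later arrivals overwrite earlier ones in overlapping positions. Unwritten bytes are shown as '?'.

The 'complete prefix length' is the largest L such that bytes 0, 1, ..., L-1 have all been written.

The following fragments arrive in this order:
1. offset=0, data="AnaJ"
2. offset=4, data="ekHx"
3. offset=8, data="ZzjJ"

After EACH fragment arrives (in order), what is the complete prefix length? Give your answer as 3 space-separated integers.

Fragment 1: offset=0 data="AnaJ" -> buffer=AnaJ???????? -> prefix_len=4
Fragment 2: offset=4 data="ekHx" -> buffer=AnaJekHx???? -> prefix_len=8
Fragment 3: offset=8 data="ZzjJ" -> buffer=AnaJekHxZzjJ -> prefix_len=12

Answer: 4 8 12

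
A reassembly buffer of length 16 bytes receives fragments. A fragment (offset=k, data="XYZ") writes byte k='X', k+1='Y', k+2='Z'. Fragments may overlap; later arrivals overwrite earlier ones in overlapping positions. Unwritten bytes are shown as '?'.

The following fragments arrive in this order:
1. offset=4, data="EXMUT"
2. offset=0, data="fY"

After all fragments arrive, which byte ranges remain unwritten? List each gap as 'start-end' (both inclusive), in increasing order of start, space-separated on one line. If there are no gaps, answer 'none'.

Answer: 2-3 9-15

Derivation:
Fragment 1: offset=4 len=5
Fragment 2: offset=0 len=2
Gaps: 2-3 9-15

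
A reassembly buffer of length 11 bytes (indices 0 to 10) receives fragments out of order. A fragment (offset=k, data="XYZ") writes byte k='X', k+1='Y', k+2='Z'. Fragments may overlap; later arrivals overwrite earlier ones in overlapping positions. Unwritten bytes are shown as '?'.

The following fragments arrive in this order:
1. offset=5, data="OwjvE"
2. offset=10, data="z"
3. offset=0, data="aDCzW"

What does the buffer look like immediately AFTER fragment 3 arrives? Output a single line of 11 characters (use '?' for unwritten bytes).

Answer: aDCzWOwjvEz

Derivation:
Fragment 1: offset=5 data="OwjvE" -> buffer=?????OwjvE?
Fragment 2: offset=10 data="z" -> buffer=?????OwjvEz
Fragment 3: offset=0 data="aDCzW" -> buffer=aDCzWOwjvEz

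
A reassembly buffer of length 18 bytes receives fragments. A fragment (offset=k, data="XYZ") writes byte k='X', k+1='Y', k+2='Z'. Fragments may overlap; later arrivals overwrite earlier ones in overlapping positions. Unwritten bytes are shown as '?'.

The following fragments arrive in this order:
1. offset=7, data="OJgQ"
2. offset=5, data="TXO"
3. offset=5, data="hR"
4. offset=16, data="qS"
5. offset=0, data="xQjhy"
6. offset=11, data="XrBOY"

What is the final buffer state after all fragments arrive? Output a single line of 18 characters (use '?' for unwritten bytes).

Fragment 1: offset=7 data="OJgQ" -> buffer=???????OJgQ???????
Fragment 2: offset=5 data="TXO" -> buffer=?????TXOJgQ???????
Fragment 3: offset=5 data="hR" -> buffer=?????hROJgQ???????
Fragment 4: offset=16 data="qS" -> buffer=?????hROJgQ?????qS
Fragment 5: offset=0 data="xQjhy" -> buffer=xQjhyhROJgQ?????qS
Fragment 6: offset=11 data="XrBOY" -> buffer=xQjhyhROJgQXrBOYqS

Answer: xQjhyhROJgQXrBOYqS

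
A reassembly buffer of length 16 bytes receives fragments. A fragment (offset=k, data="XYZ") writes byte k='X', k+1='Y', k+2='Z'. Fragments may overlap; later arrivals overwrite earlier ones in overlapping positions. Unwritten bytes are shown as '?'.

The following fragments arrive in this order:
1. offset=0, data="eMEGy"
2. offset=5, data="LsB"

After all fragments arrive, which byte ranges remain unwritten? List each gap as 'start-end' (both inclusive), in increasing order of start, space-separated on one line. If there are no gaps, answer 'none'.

Answer: 8-15

Derivation:
Fragment 1: offset=0 len=5
Fragment 2: offset=5 len=3
Gaps: 8-15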